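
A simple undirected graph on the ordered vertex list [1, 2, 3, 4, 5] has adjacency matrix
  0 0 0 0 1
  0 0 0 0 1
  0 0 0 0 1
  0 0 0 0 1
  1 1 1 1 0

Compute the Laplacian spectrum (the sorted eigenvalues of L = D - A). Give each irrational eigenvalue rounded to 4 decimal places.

Each diagonal entry of L is the vertex degree and each off-diagonal entry is -1 where an edge is present, 0 otherwise; in the order [1, 2, 3, 4, 5] the diagonal is [1, 1, 1, 1, 4]. Diagonalising L (or applying a numerical eigensolver to the 5x5 matrix) gives the spectrum above. The single zero eigenvalue shows the graph is connected. The largest eigenvalue, 5, is at most the vertex count 5.

[0, 1, 1, 1, 5]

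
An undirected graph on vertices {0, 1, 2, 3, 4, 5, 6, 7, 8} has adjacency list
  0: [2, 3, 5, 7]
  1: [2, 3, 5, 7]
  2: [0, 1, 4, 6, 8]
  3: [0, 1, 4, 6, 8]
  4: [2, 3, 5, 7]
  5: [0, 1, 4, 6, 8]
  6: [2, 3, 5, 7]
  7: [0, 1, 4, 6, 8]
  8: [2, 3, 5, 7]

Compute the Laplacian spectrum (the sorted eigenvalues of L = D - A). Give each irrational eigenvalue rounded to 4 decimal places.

[0, 4, 4, 4, 4, 5, 5, 5, 9]

Reading degrees in the order [0, 1, 2, 3, 4, 5, 6, 7, 8] gives [4, 4, 5, 5, 4, 5, 4, 5, 4]; set D = diag(4, 4, 5, 5, 4, 5, 4, 5, 4) and form L = D - A. The multiplicity of 0 as a Laplacian eigenvalue equals the number of connected components. The largest eigenvalue, 9, is at most the vertex count 9. There is one zero in the spectrum, matching the 1 component.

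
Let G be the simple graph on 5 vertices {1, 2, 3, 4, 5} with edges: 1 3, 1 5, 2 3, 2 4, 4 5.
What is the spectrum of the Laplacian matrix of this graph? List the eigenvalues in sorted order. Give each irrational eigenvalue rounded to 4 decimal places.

Reading degrees in the order [1, 2, 3, 4, 5] gives [2, 2, 2, 2, 2]; set D = diag(2, 2, 2, 2, 2) and form L = D - A. Diagonalising L (or applying a numerical eigensolver to the 5x5 matrix) gives the spectrum above. The largest eigenvalue, 3.6180, is at most the vertex count 5.

[0, 1.3820, 1.3820, 3.6180, 3.6180]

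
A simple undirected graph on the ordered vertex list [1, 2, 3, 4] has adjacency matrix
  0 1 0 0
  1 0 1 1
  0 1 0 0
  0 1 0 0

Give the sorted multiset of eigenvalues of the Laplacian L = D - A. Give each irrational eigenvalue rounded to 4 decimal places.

Each diagonal entry of L is the vertex degree and each off-diagonal entry is -1 where an edge is present, 0 otherwise; in the order [1, 2, 3, 4] the diagonal is [1, 3, 1, 1]. L is symmetric positive semidefinite, so every eigenvalue is real and nonnegative. The single zero eigenvalue shows the graph is connected. The eigenvalues sum to 6, which equals trace(L) = 2|E|.

[0, 1, 1, 4]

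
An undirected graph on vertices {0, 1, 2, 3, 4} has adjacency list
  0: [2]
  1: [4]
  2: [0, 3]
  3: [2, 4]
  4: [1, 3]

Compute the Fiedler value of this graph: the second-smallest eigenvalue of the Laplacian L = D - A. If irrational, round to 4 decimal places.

0.3820

Reading degrees in the order [0, 1, 2, 3, 4] gives [1, 1, 2, 2, 2]; set D = diag(1, 1, 2, 2, 2) and form L = D - A. Computing the eigenvalues of L and sorting gives [0, 0.3820, 1.3820, 2.6180, 3.6180]. The Fiedler value lambda_2 = 0.3820 is strictly positive, so the graph is connected. The eigenvalues sum to 8, which equals trace(L) = 2|E|. There is one zero in the spectrum, matching the 1 component.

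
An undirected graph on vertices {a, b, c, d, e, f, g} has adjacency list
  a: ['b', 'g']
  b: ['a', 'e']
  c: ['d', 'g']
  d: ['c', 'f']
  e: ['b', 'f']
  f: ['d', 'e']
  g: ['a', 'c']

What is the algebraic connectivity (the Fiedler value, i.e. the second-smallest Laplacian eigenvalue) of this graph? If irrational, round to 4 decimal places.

0.7530

Reading degrees in the order [a, b, c, d, e, f, g] gives [2, 2, 2, 2, 2, 2, 2]; set D = diag(2, 2, 2, 2, 2, 2, 2) and form L = D - A. Computing the eigenvalues of L and sorting gives [0, 0.7530, 0.7530, 2.4450, 2.4450, 3.8019, 3.8019]. The Fiedler value lambda_2 = 0.7530 is strictly positive, so the graph is connected. The eigenvalues sum to 14, which equals trace(L) = 2|E|.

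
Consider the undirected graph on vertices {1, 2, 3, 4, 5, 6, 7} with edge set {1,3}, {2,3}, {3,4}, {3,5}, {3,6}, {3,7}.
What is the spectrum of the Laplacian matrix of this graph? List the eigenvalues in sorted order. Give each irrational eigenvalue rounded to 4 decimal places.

[0, 1, 1, 1, 1, 1, 7]

Reading degrees in the order [1, 2, 3, 4, 5, 6, 7] gives [1, 1, 6, 1, 1, 1, 1]; set D = diag(1, 1, 6, 1, 1, 1, 1) and form L = D - A. Since every row of L sums to 0, the all-ones vector is in the kernel and 0 is an eigenvalue. The eigenvalues sum to 12, which equals trace(L) = 2|E|. The largest eigenvalue, 7, is at most the vertex count 7.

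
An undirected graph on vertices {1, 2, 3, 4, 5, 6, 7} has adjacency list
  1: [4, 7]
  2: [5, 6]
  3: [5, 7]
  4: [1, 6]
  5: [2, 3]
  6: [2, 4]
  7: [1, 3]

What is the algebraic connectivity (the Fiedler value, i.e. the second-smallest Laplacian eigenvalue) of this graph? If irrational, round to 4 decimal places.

Each diagonal entry of L is the vertex degree and each off-diagonal entry is -1 where an edge is present, 0 otherwise; in the order [1, 2, 3, 4, 5, 6, 7] the diagonal is [2, 2, 2, 2, 2, 2, 2]. The smallest Laplacian eigenvalue is always 0. The next one, lambda_2 = 0.7530, measures how hard the graph is to disconnect: larger values mean better connectivity. The eigenvalues sum to 14, which equals trace(L) = 2|E|.

0.7530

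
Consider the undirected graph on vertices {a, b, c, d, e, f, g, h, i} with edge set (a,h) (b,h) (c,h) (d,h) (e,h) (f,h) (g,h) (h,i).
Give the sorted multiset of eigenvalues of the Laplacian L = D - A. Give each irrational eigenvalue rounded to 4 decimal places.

Reading degrees in the order [a, b, c, d, e, f, g, h, i] gives [1, 1, 1, 1, 1, 1, 1, 8, 1]; set D = diag(1, 1, 1, 1, 1, 1, 1, 8, 1) and form L = D - A. Since every row of L sums to 0, the all-ones vector is in the kernel and 0 is an eigenvalue. The single zero eigenvalue shows the graph is connected. The largest eigenvalue, 9, is at most the vertex count 9.

[0, 1, 1, 1, 1, 1, 1, 1, 9]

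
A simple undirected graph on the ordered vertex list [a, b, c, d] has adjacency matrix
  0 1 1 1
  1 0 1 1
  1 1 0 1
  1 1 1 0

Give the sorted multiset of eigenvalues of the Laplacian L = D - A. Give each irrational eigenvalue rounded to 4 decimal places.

[0, 4, 4, 4]

Each diagonal entry of L is the vertex degree and each off-diagonal entry is -1 where an edge is present, 0 otherwise; in the order [a, b, c, d] the diagonal is [3, 3, 3, 3]. Since every row of L sums to 0, the all-ones vector is in the kernel and 0 is an eigenvalue. The single zero eigenvalue shows the graph is connected.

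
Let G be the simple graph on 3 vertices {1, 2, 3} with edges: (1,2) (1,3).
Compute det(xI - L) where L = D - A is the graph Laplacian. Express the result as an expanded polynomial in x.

x^3 - 4x^2 + 3x

With the vertex order [1, 2, 3], the degrees are [2, 1, 1], giving D = diag(2, 1, 1) and L = D - A. Computing det(xI - L) by cofactor expansion (or equivalently via sum-over-permutations) gives x^3 - 4x^2 + 3x. The constant term is 0 because L is singular (the all-ones vector lies in its kernel). The eigenvalues sum to 4, which equals trace(L) = 2|E|. The largest eigenvalue, 3, is at most the vertex count 3.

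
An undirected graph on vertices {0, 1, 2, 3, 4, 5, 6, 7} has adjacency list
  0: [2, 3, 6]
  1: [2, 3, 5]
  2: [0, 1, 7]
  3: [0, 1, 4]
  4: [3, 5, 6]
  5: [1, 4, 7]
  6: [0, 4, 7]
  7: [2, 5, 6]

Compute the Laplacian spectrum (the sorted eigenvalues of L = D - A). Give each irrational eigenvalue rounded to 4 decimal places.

[0, 2, 2, 2, 4, 4, 4, 6]

Each diagonal entry of L is the vertex degree and each off-diagonal entry is -1 where an edge is present, 0 otherwise; in the order [0, 1, 2, 3, 4, 5, 6, 7] the diagonal is [3, 3, 3, 3, 3, 3, 3, 3]. L is symmetric positive semidefinite, so every eigenvalue is real and nonnegative. The single zero eigenvalue shows the graph is connected. The eigenvalues sum to 24, which equals trace(L) = 2|E|.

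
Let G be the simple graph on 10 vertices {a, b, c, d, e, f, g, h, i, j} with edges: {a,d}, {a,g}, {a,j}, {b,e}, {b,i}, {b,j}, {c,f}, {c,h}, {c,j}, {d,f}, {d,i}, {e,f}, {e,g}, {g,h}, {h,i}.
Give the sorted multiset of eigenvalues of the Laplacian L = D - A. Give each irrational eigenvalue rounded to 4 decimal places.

[0, 2, 2, 2, 2, 2, 5, 5, 5, 5]

With the vertex order [a, b, c, d, e, f, g, h, i, j], the degrees are [3, 3, 3, 3, 3, 3, 3, 3, 3, 3], giving D = diag(3, 3, 3, 3, 3, 3, 3, 3, 3, 3) and L = D - A. The multiplicity of 0 as a Laplacian eigenvalue equals the number of connected components. The largest eigenvalue, 5, is at most the vertex count 10.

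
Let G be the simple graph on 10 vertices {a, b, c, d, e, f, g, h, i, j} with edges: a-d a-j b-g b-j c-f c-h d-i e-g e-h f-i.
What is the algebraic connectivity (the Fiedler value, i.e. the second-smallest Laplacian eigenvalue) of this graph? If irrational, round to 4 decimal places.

With the vertex order [a, b, c, d, e, f, g, h, i, j], the degrees are [2, 2, 2, 2, 2, 2, 2, 2, 2, 2], giving D = diag(2, 2, 2, 2, 2, 2, 2, 2, 2, 2) and L = D - A. The sorted Laplacian eigenvalues are [0, 0.3820, 0.3820, 1.3820, 1.3820, 2.6180, 2.6180, 3.6180, 3.6180, 4]; the algebraic connectivity is the second entry, 0.3820. The largest eigenvalue, 4, is at most the vertex count 10.

0.3820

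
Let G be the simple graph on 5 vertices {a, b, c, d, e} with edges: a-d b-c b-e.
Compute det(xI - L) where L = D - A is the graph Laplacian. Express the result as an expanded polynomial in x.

x^5 - 6x^4 + 11x^3 - 6x^2

With the vertex order [a, b, c, d, e], the degrees are [1, 2, 1, 1, 1], giving D = diag(1, 2, 1, 1, 1) and L = D - A. Computing det(xI - L) by cofactor expansion (or equivalently via sum-over-permutations) gives x^5 - 6x^4 + 11x^3 - 6x^2. Since p(0) = det(-L) = 0, x divides p(x). The largest eigenvalue, 3, is at most the vertex count 5.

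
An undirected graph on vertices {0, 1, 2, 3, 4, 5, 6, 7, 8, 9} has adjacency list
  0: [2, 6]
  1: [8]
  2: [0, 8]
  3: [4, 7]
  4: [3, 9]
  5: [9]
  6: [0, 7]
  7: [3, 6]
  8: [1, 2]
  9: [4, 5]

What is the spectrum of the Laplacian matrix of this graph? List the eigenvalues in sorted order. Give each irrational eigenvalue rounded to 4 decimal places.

[0, 0.0979, 0.3820, 0.8244, 1.3820, 2, 2.6180, 3.1756, 3.6180, 3.9021]

With the vertex order [0, 1, 2, 3, 4, 5, 6, 7, 8, 9], the degrees are [2, 1, 2, 2, 2, 1, 2, 2, 2, 2], giving D = diag(2, 1, 2, 2, 2, 1, 2, 2, 2, 2) and L = D - A. Since every row of L sums to 0, the all-ones vector is in the kernel and 0 is an eigenvalue.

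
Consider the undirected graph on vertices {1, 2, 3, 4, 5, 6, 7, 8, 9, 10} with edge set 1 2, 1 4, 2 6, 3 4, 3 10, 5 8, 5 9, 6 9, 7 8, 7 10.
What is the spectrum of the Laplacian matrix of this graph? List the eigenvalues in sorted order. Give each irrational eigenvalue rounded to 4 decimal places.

[0, 0.3820, 0.3820, 1.3820, 1.3820, 2.6180, 2.6180, 3.6180, 3.6180, 4]

With the vertex order [1, 2, 3, 4, 5, 6, 7, 8, 9, 10], the degrees are [2, 2, 2, 2, 2, 2, 2, 2, 2, 2], giving D = diag(2, 2, 2, 2, 2, 2, 2, 2, 2, 2) and L = D - A. The multiplicity of 0 as a Laplacian eigenvalue equals the number of connected components. By the matrix-tree theorem the graph has (1/10) * product of the nonzero eigenvalues = 10 spanning trees.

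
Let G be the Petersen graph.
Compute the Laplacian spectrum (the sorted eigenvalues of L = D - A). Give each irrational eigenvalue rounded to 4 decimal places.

[0, 2, 2, 2, 2, 2, 5, 5, 5, 5]

The graph has 10 vertices and degree multiset [3, 3, 3, 3, 3, 3, 3, 3, 3, 3]; D is the diagonal matrix of degrees and L = D - A. L is symmetric positive semidefinite, so every eigenvalue is real and nonnegative. The single zero eigenvalue shows the graph is connected. By the matrix-tree theorem the graph has (1/10) * product of the nonzero eigenvalues = 2000 spanning trees. The eigenvalues sum to 30, which equals trace(L) = 2|E|.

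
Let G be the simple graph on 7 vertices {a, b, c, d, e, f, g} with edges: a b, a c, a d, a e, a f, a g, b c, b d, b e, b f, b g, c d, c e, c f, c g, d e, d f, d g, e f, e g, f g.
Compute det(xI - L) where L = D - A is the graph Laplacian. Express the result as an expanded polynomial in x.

x^7 - 42x^6 + 735x^5 - 6860x^4 + 36015x^3 - 100842x^2 + 117649x

With the vertex order [a, b, c, d, e, f, g], the degrees are [6, 6, 6, 6, 6, 6, 6], giving D = diag(6, 6, 6, 6, 6, 6, 6) and L = D - A. Computing det(xI - L) by cofactor expansion (or equivalently via sum-over-permutations) gives x^7 - 42x^6 + 735x^5 - 6860x^4 + 36015x^3 - 100842x^2 + 117649x. Since p(0) = det(-L) = 0, x divides p(x). There is one zero in the spectrum, matching the 1 component.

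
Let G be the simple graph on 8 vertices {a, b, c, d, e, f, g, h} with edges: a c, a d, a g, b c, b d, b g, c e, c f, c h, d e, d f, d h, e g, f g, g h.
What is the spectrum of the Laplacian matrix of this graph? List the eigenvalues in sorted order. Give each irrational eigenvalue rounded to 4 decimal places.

[0, 3, 3, 3, 3, 5, 5, 8]

With the vertex order [a, b, c, d, e, f, g, h], the degrees are [3, 3, 5, 5, 3, 3, 5, 3], giving D = diag(3, 3, 5, 5, 3, 3, 5, 3) and L = D - A. Diagonalising L (or applying a numerical eigensolver to the 8x8 matrix) gives the spectrum above. The single zero eigenvalue shows the graph is connected.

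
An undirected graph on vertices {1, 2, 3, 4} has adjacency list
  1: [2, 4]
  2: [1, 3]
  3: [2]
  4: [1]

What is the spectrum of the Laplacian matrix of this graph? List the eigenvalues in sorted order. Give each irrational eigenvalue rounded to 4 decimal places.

With the vertex order [1, 2, 3, 4], the degrees are [2, 2, 1, 1], giving D = diag(2, 2, 1, 1) and L = D - A. L is symmetric positive semidefinite, so every eigenvalue is real and nonnegative. The largest eigenvalue, 3.4142, is at most the vertex count 4. There is one zero in the spectrum, matching the 1 component.

[0, 0.5858, 2, 3.4142]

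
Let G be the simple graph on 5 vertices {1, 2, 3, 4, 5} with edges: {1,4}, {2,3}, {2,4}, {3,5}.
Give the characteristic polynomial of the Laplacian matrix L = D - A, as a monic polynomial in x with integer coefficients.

With the vertex order [1, 2, 3, 4, 5], the degrees are [1, 2, 2, 2, 1], giving D = diag(1, 2, 2, 2, 1) and L = D - A. L has integer entries, so p(x) = det(xI - L) has integer coefficients. Expanding the determinant yields x^5 - 8x^4 + 21x^3 - 20x^2 + 5x. The coefficient of x^4 equals -trace(L) = -8, matching the sum of degrees. The eigenvalues sum to 8, which equals trace(L) = 2|E|.

x^5 - 8x^4 + 21x^3 - 20x^2 + 5x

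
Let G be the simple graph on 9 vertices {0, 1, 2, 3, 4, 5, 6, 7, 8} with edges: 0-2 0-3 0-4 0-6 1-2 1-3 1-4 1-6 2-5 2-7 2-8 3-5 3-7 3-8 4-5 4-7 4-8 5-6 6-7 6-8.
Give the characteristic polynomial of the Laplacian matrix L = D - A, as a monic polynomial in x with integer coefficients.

x^9 - 40x^8 + 690x^7 - 6720x^6 + 40485x^5 - 154704x^4 + 366560x^3 - 492800x^2 + 288000x

Reading degrees in the order [0, 1, 2, 3, 4, 5, 6, 7, 8] gives [4, 4, 5, 5, 5, 4, 5, 4, 4]; set D = diag(4, 4, 5, 5, 5, 4, 5, 4, 4) and form L = D - A. Computing det(xI - L) by cofactor expansion (or equivalently via sum-over-permutations) gives x^9 - 40x^8 + 690x^7 - 6720x^6 + 40485x^5 - 154704x^4 + 366560x^3 - 492800x^2 + 288000x. Since p(0) = det(-L) = 0, x divides p(x). The largest eigenvalue, 9, is at most the vertex count 9. There is one zero in the spectrum, matching the 1 component.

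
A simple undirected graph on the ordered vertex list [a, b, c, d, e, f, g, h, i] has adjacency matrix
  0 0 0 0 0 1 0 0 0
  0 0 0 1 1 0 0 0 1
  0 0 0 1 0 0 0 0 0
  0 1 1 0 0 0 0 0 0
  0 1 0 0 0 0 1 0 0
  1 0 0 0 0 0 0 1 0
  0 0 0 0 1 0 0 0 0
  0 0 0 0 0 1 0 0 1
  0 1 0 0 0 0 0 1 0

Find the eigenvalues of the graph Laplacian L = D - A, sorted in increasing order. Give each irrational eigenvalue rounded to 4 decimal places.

Each diagonal entry of L is the vertex degree and each off-diagonal entry is -1 where an edge is present, 0 otherwise; in the order [a, b, c, d, e, f, g, h, i] the diagonal is [1, 3, 1, 2, 2, 2, 1, 2, 2]. Diagonalising L (or applying a numerical eigensolver to the 9x9 matrix) gives the spectrum above. The largest eigenvalue, 4.4442, is at most the vertex count 9.

[0, 0.1708, 0.3820, 0.8503, 1.6761, 2.4165, 2.6180, 3.4421, 4.4442]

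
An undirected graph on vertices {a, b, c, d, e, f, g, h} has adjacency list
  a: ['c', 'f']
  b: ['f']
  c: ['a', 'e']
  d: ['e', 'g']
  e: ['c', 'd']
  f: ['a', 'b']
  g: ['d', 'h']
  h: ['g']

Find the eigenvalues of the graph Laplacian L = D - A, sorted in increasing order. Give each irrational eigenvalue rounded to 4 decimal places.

Reading degrees in the order [a, b, c, d, e, f, g, h] gives [2, 1, 2, 2, 2, 2, 2, 1]; set D = diag(2, 1, 2, 2, 2, 2, 2, 1) and form L = D - A. The multiplicity of 0 as a Laplacian eigenvalue equals the number of connected components. The single zero eigenvalue shows the graph is connected. The eigenvalues sum to 14, which equals trace(L) = 2|E|.

[0, 0.1522, 0.5858, 1.2346, 2, 2.7654, 3.4142, 3.8478]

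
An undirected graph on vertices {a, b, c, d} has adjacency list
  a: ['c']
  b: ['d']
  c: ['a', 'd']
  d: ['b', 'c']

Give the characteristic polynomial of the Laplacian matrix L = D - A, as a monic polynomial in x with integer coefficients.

x^4 - 6x^3 + 10x^2 - 4x

Each diagonal entry of L is the vertex degree and each off-diagonal entry is -1 where an edge is present, 0 otherwise; in the order [a, b, c, d] the diagonal is [1, 1, 2, 2]. L has integer entries, so p(x) = det(xI - L) has integer coefficients. Expanding the determinant yields x^4 - 6x^3 + 10x^2 - 4x. Since p(0) = det(-L) = 0, x divides p(x). The largest eigenvalue, 3.4142, is at most the vertex count 4.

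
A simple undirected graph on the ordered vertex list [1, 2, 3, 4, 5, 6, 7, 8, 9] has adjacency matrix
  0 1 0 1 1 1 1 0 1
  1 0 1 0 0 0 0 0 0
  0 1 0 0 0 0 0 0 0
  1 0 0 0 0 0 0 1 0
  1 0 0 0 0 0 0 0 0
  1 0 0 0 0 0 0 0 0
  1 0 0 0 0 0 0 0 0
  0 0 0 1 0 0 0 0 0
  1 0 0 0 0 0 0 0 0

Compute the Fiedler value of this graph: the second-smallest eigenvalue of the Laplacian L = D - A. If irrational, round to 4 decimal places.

0.3820

Reading degrees in the order [1, 2, 3, 4, 5, 6, 7, 8, 9] gives [6, 2, 1, 2, 1, 1, 1, 1, 1]; set D = diag(6, 2, 1, 2, 1, 1, 1, 1, 1) and form L = D - A. The smallest Laplacian eigenvalue is always 0. The next one, lambda_2 = 0.3820, measures how hard the graph is to disconnect: larger values mean better connectivity. There is one zero in the spectrum, matching the 1 component.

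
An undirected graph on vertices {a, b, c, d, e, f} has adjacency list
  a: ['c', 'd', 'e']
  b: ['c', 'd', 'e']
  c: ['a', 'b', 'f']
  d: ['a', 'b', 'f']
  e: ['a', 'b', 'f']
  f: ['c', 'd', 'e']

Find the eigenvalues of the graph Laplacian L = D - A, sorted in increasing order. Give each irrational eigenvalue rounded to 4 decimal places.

Reading degrees in the order [a, b, c, d, e, f] gives [3, 3, 3, 3, 3, 3]; set D = diag(3, 3, 3, 3, 3, 3) and form L = D - A. The multiplicity of 0 as a Laplacian eigenvalue equals the number of connected components. The single zero eigenvalue shows the graph is connected. There is one zero in the spectrum, matching the 1 component.

[0, 3, 3, 3, 3, 6]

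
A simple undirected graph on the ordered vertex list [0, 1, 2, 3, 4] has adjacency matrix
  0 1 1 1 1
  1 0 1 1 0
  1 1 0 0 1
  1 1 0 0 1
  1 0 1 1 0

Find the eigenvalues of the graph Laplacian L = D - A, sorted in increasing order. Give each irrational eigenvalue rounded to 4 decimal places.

[0, 3, 3, 5, 5]

With the vertex order [0, 1, 2, 3, 4], the degrees are [4, 3, 3, 3, 3], giving D = diag(4, 3, 3, 3, 3) and L = D - A. Diagonalising L (or applying a numerical eigensolver to the 5x5 matrix) gives the spectrum above. The largest eigenvalue, 5, is at most the vertex count 5. By the matrix-tree theorem the graph has (1/5) * product of the nonzero eigenvalues = 45 spanning trees.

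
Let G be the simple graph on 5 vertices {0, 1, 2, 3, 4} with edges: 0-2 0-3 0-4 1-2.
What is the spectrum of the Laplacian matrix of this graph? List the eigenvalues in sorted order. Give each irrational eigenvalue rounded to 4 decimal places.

Each diagonal entry of L is the vertex degree and each off-diagonal entry is -1 where an edge is present, 0 otherwise; in the order [0, 1, 2, 3, 4] the diagonal is [3, 1, 2, 1, 1]. The multiplicity of 0 as a Laplacian eigenvalue equals the number of connected components. By the matrix-tree theorem the graph has (1/5) * product of the nonzero eigenvalues = 1 spanning tree. The eigenvalues sum to 8, which equals trace(L) = 2|E|.

[0, 0.5188, 1, 2.3111, 4.1701]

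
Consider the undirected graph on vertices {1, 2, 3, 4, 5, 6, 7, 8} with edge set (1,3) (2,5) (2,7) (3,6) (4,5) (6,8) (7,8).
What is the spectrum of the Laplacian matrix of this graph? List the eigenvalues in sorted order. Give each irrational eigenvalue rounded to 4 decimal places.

Each diagonal entry of L is the vertex degree and each off-diagonal entry is -1 where an edge is present, 0 otherwise; in the order [1, 2, 3, 4, 5, 6, 7, 8] the diagonal is [1, 2, 2, 1, 2, 2, 2, 2]. L is symmetric positive semidefinite, so every eigenvalue is real and nonnegative. The single zero eigenvalue shows the graph is connected.

[0, 0.1522, 0.5858, 1.2346, 2, 2.7654, 3.4142, 3.8478]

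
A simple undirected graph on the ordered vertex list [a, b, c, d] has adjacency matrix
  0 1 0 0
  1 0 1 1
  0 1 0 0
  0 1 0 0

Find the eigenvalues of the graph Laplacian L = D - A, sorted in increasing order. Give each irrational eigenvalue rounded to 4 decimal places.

[0, 1, 1, 4]

Reading degrees in the order [a, b, c, d] gives [1, 3, 1, 1]; set D = diag(1, 3, 1, 1) and form L = D - A. The multiplicity of 0 as a Laplacian eigenvalue equals the number of connected components. The single zero eigenvalue shows the graph is connected. The eigenvalues sum to 6, which equals trace(L) = 2|E|. By the matrix-tree theorem the graph has (1/4) * product of the nonzero eigenvalues = 1 spanning tree.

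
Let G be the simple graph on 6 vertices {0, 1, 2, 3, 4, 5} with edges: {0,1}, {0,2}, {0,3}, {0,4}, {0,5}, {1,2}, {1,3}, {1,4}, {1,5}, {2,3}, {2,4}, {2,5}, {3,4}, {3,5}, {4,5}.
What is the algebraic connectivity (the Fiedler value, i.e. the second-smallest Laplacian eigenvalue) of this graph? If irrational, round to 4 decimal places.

6

Reading degrees in the order [0, 1, 2, 3, 4, 5] gives [5, 5, 5, 5, 5, 5]; set D = diag(5, 5, 5, 5, 5, 5) and form L = D - A. Computing the eigenvalues of L and sorting gives [0, 6, 6, 6, 6, 6]. The Fiedler value lambda_2 = 6 is strictly positive, so the graph is connected. By the matrix-tree theorem the graph has (1/6) * product of the nonzero eigenvalues = 1296 spanning trees.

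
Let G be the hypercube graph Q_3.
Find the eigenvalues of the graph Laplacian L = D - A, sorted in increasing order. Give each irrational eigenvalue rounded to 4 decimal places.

The graph has 8 vertices and degree multiset [3, 3, 3, 3, 3, 3, 3, 3]; D is the diagonal matrix of degrees and L = D - A. The multiplicity of 0 as a Laplacian eigenvalue equals the number of connected components. The largest eigenvalue, 6, is at most the vertex count 8.

[0, 2, 2, 2, 4, 4, 4, 6]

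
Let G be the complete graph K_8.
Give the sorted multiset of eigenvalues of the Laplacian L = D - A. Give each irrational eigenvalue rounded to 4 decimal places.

The graph has 8 vertices and degree multiset [7, 7, 7, 7, 7, 7, 7, 7]; D is the diagonal matrix of degrees and L = D - A. Since every row of L sums to 0, the all-ones vector is in the kernel and 0 is an eigenvalue. The single zero eigenvalue shows the graph is connected. The largest eigenvalue, 8, is at most the vertex count 8.

[0, 8, 8, 8, 8, 8, 8, 8]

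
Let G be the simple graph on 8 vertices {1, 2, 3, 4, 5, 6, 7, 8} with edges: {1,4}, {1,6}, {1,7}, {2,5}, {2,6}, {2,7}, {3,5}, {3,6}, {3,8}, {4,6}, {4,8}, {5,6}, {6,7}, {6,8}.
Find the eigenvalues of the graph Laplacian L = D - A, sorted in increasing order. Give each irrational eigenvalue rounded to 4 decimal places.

[0, 1.7530, 1.7530, 3.4450, 3.4450, 4.8019, 4.8019, 8]

Each diagonal entry of L is the vertex degree and each off-diagonal entry is -1 where an edge is present, 0 otherwise; in the order [1, 2, 3, 4, 5, 6, 7, 8] the diagonal is [3, 3, 3, 3, 3, 7, 3, 3]. L is symmetric positive semidefinite, so every eigenvalue is real and nonnegative. The single zero eigenvalue shows the graph is connected. There is one zero in the spectrum, matching the 1 component. The eigenvalues sum to 28, which equals trace(L) = 2|E|.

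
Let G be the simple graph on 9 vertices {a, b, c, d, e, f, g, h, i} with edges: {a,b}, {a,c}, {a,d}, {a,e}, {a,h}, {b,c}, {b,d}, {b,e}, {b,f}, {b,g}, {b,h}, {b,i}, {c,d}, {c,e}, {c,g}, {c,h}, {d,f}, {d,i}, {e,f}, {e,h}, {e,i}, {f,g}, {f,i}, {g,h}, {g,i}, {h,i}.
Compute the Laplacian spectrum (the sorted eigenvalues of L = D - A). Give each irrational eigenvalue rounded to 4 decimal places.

[0, 4.0123, 4.5661, 5.4990, 6.2715, 6.6852, 7.5739, 8.3920, 9]

Reading degrees in the order [a, b, c, d, e, f, g, h, i] gives [5, 8, 6, 5, 6, 5, 5, 6, 6]; set D = diag(5, 8, 6, 5, 6, 5, 5, 6, 6) and form L = D - A. Since every row of L sums to 0, the all-ones vector is in the kernel and 0 is an eigenvalue. The eigenvalues sum to 52, which equals trace(L) = 2|E|.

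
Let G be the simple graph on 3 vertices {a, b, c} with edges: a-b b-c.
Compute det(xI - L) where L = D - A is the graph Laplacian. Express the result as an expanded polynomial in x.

Each diagonal entry of L is the vertex degree and each off-diagonal entry is -1 where an edge is present, 0 otherwise; in the order [a, b, c] the diagonal is [1, 2, 1]. The eigenvalues of L are [0, 1, 3]; the characteristic polynomial is the product of (x - lambda_i), which multiplies out to x^3 - 4x^2 + 3x. The coefficient of x^2 equals -trace(L) = -4, matching the sum of degrees. There is one zero in the spectrum, matching the 1 component.

x^3 - 4x^2 + 3x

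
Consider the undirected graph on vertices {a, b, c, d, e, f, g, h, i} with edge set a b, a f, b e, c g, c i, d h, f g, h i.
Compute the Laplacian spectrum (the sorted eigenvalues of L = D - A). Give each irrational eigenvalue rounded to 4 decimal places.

[0, 0.1206, 0.4679, 1, 1.6527, 2.3473, 3, 3.5321, 3.8794]

With the vertex order [a, b, c, d, e, f, g, h, i], the degrees are [2, 2, 2, 1, 1, 2, 2, 2, 2], giving D = diag(2, 2, 2, 1, 1, 2, 2, 2, 2) and L = D - A. L is symmetric positive semidefinite, so every eigenvalue is real and nonnegative. By the matrix-tree theorem the graph has (1/9) * product of the nonzero eigenvalues = 1 spanning tree. The eigenvalues sum to 16, which equals trace(L) = 2|E|.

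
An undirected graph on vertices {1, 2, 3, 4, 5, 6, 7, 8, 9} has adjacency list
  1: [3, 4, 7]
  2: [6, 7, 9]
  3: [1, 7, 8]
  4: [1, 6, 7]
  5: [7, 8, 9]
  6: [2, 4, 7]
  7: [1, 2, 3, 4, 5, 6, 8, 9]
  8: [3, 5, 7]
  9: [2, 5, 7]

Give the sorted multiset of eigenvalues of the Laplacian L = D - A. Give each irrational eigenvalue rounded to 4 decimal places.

[0, 1.5858, 1.5858, 3, 3, 4.4142, 4.4142, 5, 9]

With the vertex order [1, 2, 3, 4, 5, 6, 7, 8, 9], the degrees are [3, 3, 3, 3, 3, 3, 8, 3, 3], giving D = diag(3, 3, 3, 3, 3, 3, 8, 3, 3) and L = D - A. Diagonalising L (or applying a numerical eigensolver to the 9x9 matrix) gives the spectrum above.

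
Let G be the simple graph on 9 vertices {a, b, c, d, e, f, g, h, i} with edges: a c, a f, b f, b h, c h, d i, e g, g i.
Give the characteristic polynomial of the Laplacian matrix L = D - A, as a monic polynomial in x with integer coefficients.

x^9 - 16x^8 + 105x^7 - 364x^6 + 715x^5 - 790x^4 + 450x^3 - 100x^2

With the vertex order [a, b, c, d, e, f, g, h, i], the degrees are [2, 2, 2, 1, 1, 2, 2, 2, 2], giving D = diag(2, 2, 2, 1, 1, 2, 2, 2, 2) and L = D - A. Computing det(xI - L) by cofactor expansion (or equivalently via sum-over-permutations) gives x^9 - 16x^8 + 105x^7 - 364x^6 + 715x^5 - 790x^4 + 450x^3 - 100x^2. The constant term is 0 because L is singular (the all-ones vector lies in its kernel). The eigenvalues sum to 16, which equals trace(L) = 2|E|.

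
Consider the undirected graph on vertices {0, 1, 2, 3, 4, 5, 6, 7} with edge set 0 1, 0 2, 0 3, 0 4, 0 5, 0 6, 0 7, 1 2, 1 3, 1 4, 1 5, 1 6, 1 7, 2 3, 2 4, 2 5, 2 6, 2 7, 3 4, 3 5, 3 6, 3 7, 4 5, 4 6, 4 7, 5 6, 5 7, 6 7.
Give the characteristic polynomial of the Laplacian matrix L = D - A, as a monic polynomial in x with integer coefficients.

x^8 - 56x^7 + 1344x^6 - 17920x^5 + 143360x^4 - 688128x^3 + 1835008x^2 - 2097152x

Each diagonal entry of L is the vertex degree and each off-diagonal entry is -1 where an edge is present, 0 otherwise; in the order [0, 1, 2, 3, 4, 5, 6, 7] the diagonal is [7, 7, 7, 7, 7, 7, 7, 7]. L has integer entries, so p(x) = det(xI - L) has integer coefficients. Expanding the determinant yields x^8 - 56x^7 + 1344x^6 - 17920x^5 + 143360x^4 - 688128x^3 + 1835008x^2 - 2097152x. The coefficient of x^7 equals -trace(L) = -56, matching the sum of degrees.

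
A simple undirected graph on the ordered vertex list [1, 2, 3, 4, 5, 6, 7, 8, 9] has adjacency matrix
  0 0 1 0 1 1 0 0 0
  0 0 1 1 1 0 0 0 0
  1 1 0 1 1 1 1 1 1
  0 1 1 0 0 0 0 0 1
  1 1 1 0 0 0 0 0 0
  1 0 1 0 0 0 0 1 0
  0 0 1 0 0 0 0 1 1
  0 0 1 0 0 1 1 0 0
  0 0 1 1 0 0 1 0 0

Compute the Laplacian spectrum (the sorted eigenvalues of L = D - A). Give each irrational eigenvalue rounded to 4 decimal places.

[0, 1.5858, 1.5858, 3, 3, 4.4142, 4.4142, 5, 9]

With the vertex order [1, 2, 3, 4, 5, 6, 7, 8, 9], the degrees are [3, 3, 8, 3, 3, 3, 3, 3, 3], giving D = diag(3, 3, 8, 3, 3, 3, 3, 3, 3) and L = D - A. Diagonalising L (or applying a numerical eigensolver to the 9x9 matrix) gives the spectrum above. The largest eigenvalue, 9, is at most the vertex count 9.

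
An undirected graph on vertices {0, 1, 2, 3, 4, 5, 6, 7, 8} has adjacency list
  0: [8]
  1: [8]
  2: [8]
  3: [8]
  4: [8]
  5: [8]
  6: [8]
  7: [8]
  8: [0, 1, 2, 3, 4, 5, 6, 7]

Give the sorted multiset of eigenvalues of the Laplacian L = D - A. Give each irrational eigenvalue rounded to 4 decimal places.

Reading degrees in the order [0, 1, 2, 3, 4, 5, 6, 7, 8] gives [1, 1, 1, 1, 1, 1, 1, 1, 8]; set D = diag(1, 1, 1, 1, 1, 1, 1, 1, 8) and form L = D - A. Diagonalising L (or applying a numerical eigensolver to the 9x9 matrix) gives the spectrum above.

[0, 1, 1, 1, 1, 1, 1, 1, 9]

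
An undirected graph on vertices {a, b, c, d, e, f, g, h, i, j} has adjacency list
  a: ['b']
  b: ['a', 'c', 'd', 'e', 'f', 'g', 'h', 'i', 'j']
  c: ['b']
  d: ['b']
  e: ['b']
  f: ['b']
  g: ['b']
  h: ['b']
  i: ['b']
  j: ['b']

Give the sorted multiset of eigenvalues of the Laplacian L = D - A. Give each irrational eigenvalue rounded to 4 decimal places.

Each diagonal entry of L is the vertex degree and each off-diagonal entry is -1 where an edge is present, 0 otherwise; in the order [a, b, c, d, e, f, g, h, i, j] the diagonal is [1, 9, 1, 1, 1, 1, 1, 1, 1, 1]. Since every row of L sums to 0, the all-ones vector is in the kernel and 0 is an eigenvalue.

[0, 1, 1, 1, 1, 1, 1, 1, 1, 10]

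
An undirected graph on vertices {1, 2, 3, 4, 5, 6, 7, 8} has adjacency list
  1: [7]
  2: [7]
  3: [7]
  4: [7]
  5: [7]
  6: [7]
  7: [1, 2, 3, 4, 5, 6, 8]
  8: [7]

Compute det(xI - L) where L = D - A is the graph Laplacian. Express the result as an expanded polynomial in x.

With the vertex order [1, 2, 3, 4, 5, 6, 7, 8], the degrees are [1, 1, 1, 1, 1, 1, 7, 1], giving D = diag(1, 1, 1, 1, 1, 1, 7, 1) and L = D - A. L has integer entries, so p(x) = det(xI - L) has integer coefficients. Expanding the determinant yields x^8 - 14x^7 + 63x^6 - 140x^5 + 175x^4 - 126x^3 + 49x^2 - 8x. Since p(0) = det(-L) = 0, x divides p(x). The largest eigenvalue, 8, is at most the vertex count 8. The eigenvalues sum to 14, which equals trace(L) = 2|E|.

x^8 - 14x^7 + 63x^6 - 140x^5 + 175x^4 - 126x^3 + 49x^2 - 8x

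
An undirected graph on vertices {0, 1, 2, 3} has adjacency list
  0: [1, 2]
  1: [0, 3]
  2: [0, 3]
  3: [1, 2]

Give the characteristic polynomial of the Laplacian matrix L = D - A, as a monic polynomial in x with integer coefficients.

x^4 - 8x^3 + 20x^2 - 16x

With the vertex order [0, 1, 2, 3], the degrees are [2, 2, 2, 2], giving D = diag(2, 2, 2, 2) and L = D - A. The eigenvalues of L are [0, 2, 2, 4]; the characteristic polynomial is the product of (x - lambda_i), which multiplies out to x^4 - 8x^3 + 20x^2 - 16x. The coefficient of x^3 equals -trace(L) = -8, matching the sum of degrees. The eigenvalues sum to 8, which equals trace(L) = 2|E|.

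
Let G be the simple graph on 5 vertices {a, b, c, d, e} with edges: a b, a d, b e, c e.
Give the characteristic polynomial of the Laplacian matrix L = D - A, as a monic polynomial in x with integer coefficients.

x^5 - 8x^4 + 21x^3 - 20x^2 + 5x

Reading degrees in the order [a, b, c, d, e] gives [2, 2, 1, 1, 2]; set D = diag(2, 2, 1, 1, 2) and form L = D - A. Computing det(xI - L) by cofactor expansion (or equivalently via sum-over-permutations) gives x^5 - 8x^4 + 21x^3 - 20x^2 + 5x. The constant term is 0 because L is singular (the all-ones vector lies in its kernel).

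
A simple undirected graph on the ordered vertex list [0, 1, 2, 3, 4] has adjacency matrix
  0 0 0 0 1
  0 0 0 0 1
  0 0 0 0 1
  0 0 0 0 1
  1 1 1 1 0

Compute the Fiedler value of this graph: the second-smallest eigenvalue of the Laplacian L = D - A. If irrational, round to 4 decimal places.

Reading degrees in the order [0, 1, 2, 3, 4] gives [1, 1, 1, 1, 4]; set D = diag(1, 1, 1, 1, 4) and form L = D - A. The smallest Laplacian eigenvalue is always 0. The next one, lambda_2 = 1, measures how hard the graph is to disconnect: larger values mean better connectivity. The largest eigenvalue, 5, is at most the vertex count 5. By the matrix-tree theorem the graph has (1/5) * product of the nonzero eigenvalues = 1 spanning tree.

1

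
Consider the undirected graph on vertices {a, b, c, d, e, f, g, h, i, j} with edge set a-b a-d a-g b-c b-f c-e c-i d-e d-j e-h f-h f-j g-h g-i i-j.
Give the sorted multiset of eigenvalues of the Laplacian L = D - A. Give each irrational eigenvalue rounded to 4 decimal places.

Each diagonal entry of L is the vertex degree and each off-diagonal entry is -1 where an edge is present, 0 otherwise; in the order [a, b, c, d, e, f, g, h, i, j] the diagonal is [3, 3, 3, 3, 3, 3, 3, 3, 3, 3]. Diagonalising L (or applying a numerical eigensolver to the 10x10 matrix) gives the spectrum above. The single zero eigenvalue shows the graph is connected. The largest eigenvalue, 5, is at most the vertex count 10.

[0, 2, 2, 2, 2, 2, 5, 5, 5, 5]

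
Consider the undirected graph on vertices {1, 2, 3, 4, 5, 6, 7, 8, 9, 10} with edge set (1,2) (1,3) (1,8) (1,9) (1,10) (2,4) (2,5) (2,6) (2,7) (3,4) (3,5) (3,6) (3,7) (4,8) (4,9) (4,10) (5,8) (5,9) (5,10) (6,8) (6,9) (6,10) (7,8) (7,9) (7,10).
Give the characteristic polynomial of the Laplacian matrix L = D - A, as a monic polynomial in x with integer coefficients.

With the vertex order [1, 2, 3, 4, 5, 6, 7, 8, 9, 10], the degrees are [5, 5, 5, 5, 5, 5, 5, 5, 5, 5], giving D = diag(5, 5, 5, 5, 5, 5, 5, 5, 5, 5) and L = D - A. The eigenvalues of L are [0, 5, 5, 5, 5, 5, 5, 5, 5, 10]; the characteristic polynomial is the product of (x - lambda_i), which multiplies out to x^10 - 50x^9 + 1100x^8 - 14000x^7 + 113750x^6 - 612500x^5 + 2187500x^4 - 5000000x^3 + 6640625x^2 - 3906250x. The coefficient of x^9 equals -trace(L) = -50, matching the sum of degrees. The eigenvalues sum to 50, which equals trace(L) = 2|E|.

x^10 - 50x^9 + 1100x^8 - 14000x^7 + 113750x^6 - 612500x^5 + 2187500x^4 - 5000000x^3 + 6640625x^2 - 3906250x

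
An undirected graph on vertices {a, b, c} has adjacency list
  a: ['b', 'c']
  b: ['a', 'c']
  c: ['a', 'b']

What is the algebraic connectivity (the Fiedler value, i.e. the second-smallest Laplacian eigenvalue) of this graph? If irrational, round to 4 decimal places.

3

With the vertex order [a, b, c], the degrees are [2, 2, 2], giving D = diag(2, 2, 2) and L = D - A. Computing the eigenvalues of L and sorting gives [0, 3, 3]. The Fiedler value lambda_2 = 3 is strictly positive, so the graph is connected.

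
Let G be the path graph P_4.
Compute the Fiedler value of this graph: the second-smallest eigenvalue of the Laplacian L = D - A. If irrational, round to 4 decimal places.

0.5858

The graph has 4 vertices and degree multiset [2, 2, 1, 1]; D is the diagonal matrix of degrees and L = D - A. The sorted Laplacian eigenvalues are [0, 0.5858, 2, 3.4142]; the algebraic connectivity is the second entry, 0.5858. By the matrix-tree theorem the graph has (1/4) * product of the nonzero eigenvalues = 1 spanning tree.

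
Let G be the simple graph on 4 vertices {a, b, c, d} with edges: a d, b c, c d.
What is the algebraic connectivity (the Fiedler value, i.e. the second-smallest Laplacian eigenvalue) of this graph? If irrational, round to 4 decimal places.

With the vertex order [a, b, c, d], the degrees are [1, 1, 2, 2], giving D = diag(1, 1, 2, 2) and L = D - A. The sorted Laplacian eigenvalues are [0, 0.5858, 2, 3.4142]; the algebraic connectivity is the second entry, 0.5858.

0.5858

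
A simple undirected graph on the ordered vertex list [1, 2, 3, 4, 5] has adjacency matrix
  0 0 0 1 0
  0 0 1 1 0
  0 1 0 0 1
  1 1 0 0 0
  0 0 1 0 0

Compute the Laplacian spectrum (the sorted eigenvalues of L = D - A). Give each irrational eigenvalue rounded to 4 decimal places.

[0, 0.3820, 1.3820, 2.6180, 3.6180]

Each diagonal entry of L is the vertex degree and each off-diagonal entry is -1 where an edge is present, 0 otherwise; in the order [1, 2, 3, 4, 5] the diagonal is [1, 2, 2, 2, 1]. Diagonalising L (or applying a numerical eigensolver to the 5x5 matrix) gives the spectrum above.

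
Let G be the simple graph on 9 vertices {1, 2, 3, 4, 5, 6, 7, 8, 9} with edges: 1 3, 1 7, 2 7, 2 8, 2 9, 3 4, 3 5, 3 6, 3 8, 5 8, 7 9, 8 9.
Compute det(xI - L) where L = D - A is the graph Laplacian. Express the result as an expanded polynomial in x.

x^9 - 24x^8 + 237x^7 - 1248x^6 + 3801x^5 - 6806x^4 + 6969x^3 - 3722x^2 + 792x

Each diagonal entry of L is the vertex degree and each off-diagonal entry is -1 where an edge is present, 0 otherwise; in the order [1, 2, 3, 4, 5, 6, 7, 8, 9] the diagonal is [2, 3, 5, 1, 2, 1, 3, 4, 3]. Computing det(xI - L) by cofactor expansion (or equivalently via sum-over-permutations) gives x^9 - 24x^8 + 237x^7 - 1248x^6 + 3801x^5 - 6806x^4 + 6969x^3 - 3722x^2 + 792x. The constant term is 0 because L is singular (the all-ones vector lies in its kernel). There is one zero in the spectrum, matching the 1 component. The eigenvalues sum to 24, which equals trace(L) = 2|E|.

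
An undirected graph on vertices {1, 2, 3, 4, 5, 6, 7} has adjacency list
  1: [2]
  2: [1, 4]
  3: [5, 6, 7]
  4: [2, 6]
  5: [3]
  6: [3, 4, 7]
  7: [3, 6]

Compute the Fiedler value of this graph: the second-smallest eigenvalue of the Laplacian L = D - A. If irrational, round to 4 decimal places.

0.2679

Each diagonal entry of L is the vertex degree and each off-diagonal entry is -1 where an edge is present, 0 otherwise; in the order [1, 2, 3, 4, 5, 6, 7] the diagonal is [1, 2, 3, 2, 1, 3, 2]. The sorted Laplacian eigenvalues are [0, 0.2679, 1, 1.5858, 3, 3.7321, 4.4142]; the algebraic connectivity is the second entry, 0.2679. By the matrix-tree theorem the graph has (1/7) * product of the nonzero eigenvalues = 3 spanning trees.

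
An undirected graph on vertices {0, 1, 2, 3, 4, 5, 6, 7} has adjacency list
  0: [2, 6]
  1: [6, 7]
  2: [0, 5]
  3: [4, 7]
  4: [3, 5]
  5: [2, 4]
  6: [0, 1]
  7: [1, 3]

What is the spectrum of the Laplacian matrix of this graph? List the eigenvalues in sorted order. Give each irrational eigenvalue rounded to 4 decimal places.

[0, 0.5858, 0.5858, 2, 2, 3.4142, 3.4142, 4]

Reading degrees in the order [0, 1, 2, 3, 4, 5, 6, 7] gives [2, 2, 2, 2, 2, 2, 2, 2]; set D = diag(2, 2, 2, 2, 2, 2, 2, 2) and form L = D - A. The multiplicity of 0 as a Laplacian eigenvalue equals the number of connected components. The eigenvalues sum to 16, which equals trace(L) = 2|E|. By the matrix-tree theorem the graph has (1/8) * product of the nonzero eigenvalues = 8 spanning trees.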